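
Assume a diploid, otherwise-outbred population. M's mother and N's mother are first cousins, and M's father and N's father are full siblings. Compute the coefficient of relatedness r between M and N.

0.15625

Relatedness sums over independent paths through distinct common ancestors.
M and N are related in two ways: second cousins through their mothers (r = 1/32) and first cousins through their fathers (r = 1/8).
r = 1/32 + 1/8 = 5/32 = 0.15625.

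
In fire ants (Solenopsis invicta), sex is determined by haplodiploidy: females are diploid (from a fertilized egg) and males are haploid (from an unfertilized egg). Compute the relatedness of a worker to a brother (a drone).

0.25

Her haploid brother carries none of their father's genes and a random half of their mother's genome; that half matches the maternal half of her own genome with probability 1/2: r = 1/2 · 1/2 = 1/4.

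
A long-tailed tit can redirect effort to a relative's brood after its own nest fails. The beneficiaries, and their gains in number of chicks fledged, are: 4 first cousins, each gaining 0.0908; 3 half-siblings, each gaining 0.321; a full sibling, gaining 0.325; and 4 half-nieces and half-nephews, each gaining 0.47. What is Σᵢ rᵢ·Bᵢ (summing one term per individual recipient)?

0.68365

r to a first cousin = 0.125 (first cousins share one grandparent pair — two paths of length 4: r = 2·(1/2)^4 = 1/8).
r to a half-sibling = 1/4 (half-sibs share one parent — one path of length 2: r = (1/2)^2 = 1/4).
r to a full sibling = 0.5 (full sibs share both parents — two paths of length 2: r = 2·(1/2)^2 = 1/2).
r to a half-niece or half-nephew = 0.125 (half-aunt/uncle↔niece/nephew: one path of length 3: r = (1/2)^3 = 1/8).
Summing one r·B term per recipient: 4·0.125·0.0908 + 3·0.25·0.321 + 1·0.5·0.325 + 4·0.125·0.47 = 0.68365.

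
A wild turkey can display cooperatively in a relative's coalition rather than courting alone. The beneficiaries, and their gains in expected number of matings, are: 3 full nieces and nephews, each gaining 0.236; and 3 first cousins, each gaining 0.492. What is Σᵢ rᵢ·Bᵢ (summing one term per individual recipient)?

0.3615

r to a full niece or nephew = 0.25 (full aunt/uncle↔niece/nephew: two paths of length 3 through the shared grandparent pair: r = 2·(1/2)^3 = 1/4).
r to a first cousin = 1/8 (first cousins share one grandparent pair — two paths of length 4: r = 2·(1/2)^4 = 1/8).
Summing one r·B term per recipient: 3·0.25·0.236 + 3·0.125·0.492 = 0.3615.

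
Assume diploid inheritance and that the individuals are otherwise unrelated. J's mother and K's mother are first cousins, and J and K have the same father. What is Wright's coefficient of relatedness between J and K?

Relatedness sums over independent paths through distinct common ancestors.
J and K are related in two ways: second cousins through their mothers (r = 1/32) and half-sibs through their shared father (r = 1/4).
r = 1/32 + 1/4 = 9/32 = 0.28125.

0.28125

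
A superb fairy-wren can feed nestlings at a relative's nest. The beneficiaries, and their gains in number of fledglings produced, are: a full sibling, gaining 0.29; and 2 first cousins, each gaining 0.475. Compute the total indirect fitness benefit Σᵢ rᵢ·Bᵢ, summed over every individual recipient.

0.26375

r to a full sibling = 1/2 (full sibs share both parents — two paths of length 2: r = 2·(1/2)^2 = 1/2).
r to a first cousin = 1/8 (first cousins share one grandparent pair — two paths of length 4: r = 2·(1/2)^4 = 1/8).
Summing one r·B term per recipient: 1·0.5·0.29 + 2·0.125·0.475 = 0.26375.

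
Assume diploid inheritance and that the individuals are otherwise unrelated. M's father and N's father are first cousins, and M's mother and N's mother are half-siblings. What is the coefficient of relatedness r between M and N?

Relatedness sums over independent paths through distinct common ancestors.
M and N are related in two ways: second cousins through their fathers (r = 1/32) and half first cousins through their mothers (r = 1/16).
r = 1/32 + 1/16 = 3/32 = 0.09375.

0.09375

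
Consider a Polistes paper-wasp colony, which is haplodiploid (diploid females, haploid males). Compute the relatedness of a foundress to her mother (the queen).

One meiotic link between diploid queen and diploid daughter: r = 1/2.

0.5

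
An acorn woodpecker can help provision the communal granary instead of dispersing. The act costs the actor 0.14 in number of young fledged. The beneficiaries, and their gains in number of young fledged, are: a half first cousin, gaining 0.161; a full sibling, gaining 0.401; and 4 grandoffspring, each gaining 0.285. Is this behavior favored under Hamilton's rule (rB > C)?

Hamilton's rule: the trait is favored when the sum of r·B over every recipient exceeds the actor's cost C.
r to a half first cousin = 0.0625 (half first cousins share one grandparent — one path of length 4: r = (1/2)^4 = 1/16).
r to a full sibling = 1/2 (full sibs share both parents — two paths of length 2: r = 2·(1/2)^2 = 1/2).
r to a grandoffspring = 1/4 (two parent–offspring links: r = (1/2)^2 = 1/4).
Summing one r·B term per recipient: 1·0.0625·0.161 + 1·0.5·0.401 + 4·0.25·0.285 = 0.4955625.
0.4955625 > 0.14: the indirect benefit exceeds the cost.

Yes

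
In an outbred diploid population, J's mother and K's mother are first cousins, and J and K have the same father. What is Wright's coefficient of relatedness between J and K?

0.28125

Wright's path rule: contributions from independent ancestry routes add.
J and K are related in two ways: second cousins through their mothers (r = 1/32) and half-sibs through their shared father (r = 1/4).
r = 1/32 + 1/4 = 9/32 = 0.28125.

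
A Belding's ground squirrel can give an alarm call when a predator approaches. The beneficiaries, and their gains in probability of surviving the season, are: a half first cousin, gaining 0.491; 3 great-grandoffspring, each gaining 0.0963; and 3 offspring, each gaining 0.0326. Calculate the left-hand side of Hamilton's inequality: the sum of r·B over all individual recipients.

0.1157

r to a half first cousin = 0.0625 (half first cousins share one grandparent — one path of length 4: r = (1/2)^4 = 1/16).
r to a great-grandoffspring = 1/8 (three parent–offspring links: r = (1/2)^3 = 1/8).
r to an offspring = 0.5 (one parent–offspring link: r = (1/2)^1 = 1/2).
Summing one r·B term per recipient: 1·0.0625·0.491 + 3·0.125·0.0963 + 3·0.5·0.0326 = 0.1157.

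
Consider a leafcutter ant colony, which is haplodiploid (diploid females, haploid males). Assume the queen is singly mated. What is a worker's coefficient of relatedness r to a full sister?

Haplodiploid full sisters inherit their father's entire haploid genome identically (contributing 1/2) and on average half of their mother's contribution (1/2 · 1/2 = 1/4); r = 1/2 + 1/4 = 3/4.

0.75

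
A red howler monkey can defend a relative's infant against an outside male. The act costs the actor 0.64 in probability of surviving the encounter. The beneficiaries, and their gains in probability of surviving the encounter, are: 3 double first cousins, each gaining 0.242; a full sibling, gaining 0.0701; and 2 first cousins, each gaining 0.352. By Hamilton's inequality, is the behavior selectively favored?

Hamilton's rule: the trait is favored when the sum of r·B over every recipient exceeds the actor's cost C.
r to a double first cousin = 1/4 (double first cousins share both grandparent pairs — four paths of length 4: r = 4·(1/2)^4 = 1/4).
r to a full sibling = 0.5 (full sibs share both parents — two paths of length 2: r = 2·(1/2)^2 = 1/2).
r to a first cousin = 0.125 (first cousins share one grandparent pair — two paths of length 4: r = 2·(1/2)^4 = 1/8).
Summing one r·B term per recipient: 3·0.25·0.242 + 1·0.5·0.0701 + 2·0.125·0.352 = 0.30455.
0.30455 < 0.64: the indirect benefit is less than the cost.

No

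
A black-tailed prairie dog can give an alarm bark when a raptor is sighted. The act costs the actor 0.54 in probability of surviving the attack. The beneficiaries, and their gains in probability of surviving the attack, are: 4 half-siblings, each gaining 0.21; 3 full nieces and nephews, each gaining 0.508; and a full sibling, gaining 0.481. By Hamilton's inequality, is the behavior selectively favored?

Yes

Hamilton's rule: the trait is favored when the sum of r·B over every recipient exceeds the actor's cost C.
r to a half-sibling = 0.25 (half-sibs share one parent — one path of length 2: r = (1/2)^2 = 1/4).
r to a full niece or nephew = 1/4 (full aunt/uncle↔niece/nephew: two paths of length 3 through the shared grandparent pair: r = 2·(1/2)^3 = 1/4).
r to a full sibling = 0.5 (full sibs share both parents — two paths of length 2: r = 2·(1/2)^2 = 1/2).
Summing one r·B term per recipient: 4·0.25·0.21 + 3·0.25·0.508 + 1·0.5·0.481 = 0.8315.
0.8315 > 0.54: the indirect benefit exceeds the cost.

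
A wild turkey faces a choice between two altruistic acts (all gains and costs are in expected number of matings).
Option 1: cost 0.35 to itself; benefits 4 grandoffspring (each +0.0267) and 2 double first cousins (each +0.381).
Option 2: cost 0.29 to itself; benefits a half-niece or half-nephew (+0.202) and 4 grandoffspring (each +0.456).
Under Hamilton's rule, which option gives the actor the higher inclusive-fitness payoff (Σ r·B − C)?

Option 2

Option 1: r to a grandoffspring = 0.25.
Option 1: r to a double first cousin = 0.25.
Option 1: Σ r·B − C = (4·0.25·0.0267 + 2·0.25·0.381) − 0.35 = -0.1328.
Option 2: r to a half-niece or half-nephew = 0.125.
Option 2: r to a grandoffspring = 0.25.
Option 2: Σ r·B − C = (1·0.125·0.202 + 4·0.25·0.456) − 0.29 = 0.19125.
Option 2 has the higher net inclusive-fitness payoff.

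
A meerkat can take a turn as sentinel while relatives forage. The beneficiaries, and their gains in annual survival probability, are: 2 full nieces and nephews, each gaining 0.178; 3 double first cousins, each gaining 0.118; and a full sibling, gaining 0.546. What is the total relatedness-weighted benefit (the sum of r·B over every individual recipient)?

r to a full niece or nephew = 0.25 (full aunt/uncle↔niece/nephew: two paths of length 3 through the shared grandparent pair: r = 2·(1/2)^3 = 1/4).
r to a double first cousin = 0.25 (double first cousins share both grandparent pairs — four paths of length 4: r = 4·(1/2)^4 = 1/4).
r to a full sibling = 0.5 (full sibs share both parents — two paths of length 2: r = 2·(1/2)^2 = 1/2).
Summing one r·B term per recipient: 2·0.25·0.178 + 3·0.25·0.118 + 1·0.5·0.546 = 0.4505.

0.4505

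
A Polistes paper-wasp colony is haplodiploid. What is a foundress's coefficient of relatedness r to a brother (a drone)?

0.25

Her haploid brother carries none of their father's genes and a random half of their mother's genome; that half matches the maternal half of her own genome with probability 1/2: r = 1/2 · 1/2 = 1/4.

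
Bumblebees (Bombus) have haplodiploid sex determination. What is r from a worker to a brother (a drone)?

Her haploid brother carries none of their father's genes and a random half of their mother's genome; that half matches the maternal half of her own genome with probability 1/2: r = 1/2 · 1/2 = 1/4.

0.25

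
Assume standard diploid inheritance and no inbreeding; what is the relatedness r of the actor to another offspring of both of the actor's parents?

0.5

Each parent–offspring link contributes a factor of 1/2, and independent paths through distinct common ancestors add.
Full sibs share both parents — two paths of length 2: r = 2·(1/2)^2 = 1/2.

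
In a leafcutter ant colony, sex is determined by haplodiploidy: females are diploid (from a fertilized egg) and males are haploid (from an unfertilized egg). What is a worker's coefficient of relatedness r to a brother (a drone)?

0.25

Her haploid brother carries none of their father's genes and a random half of their mother's genome; that half matches the maternal half of her own genome with probability 1/2: r = 1/2 · 1/2 = 1/4.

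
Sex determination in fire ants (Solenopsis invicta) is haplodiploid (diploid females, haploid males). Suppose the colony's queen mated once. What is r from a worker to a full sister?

Haplodiploid full sisters inherit their father's entire haploid genome identically (contributing 1/2) and on average half of their mother's contribution (1/2 · 1/2 = 1/4); r = 1/2 + 1/4 = 3/4.

0.75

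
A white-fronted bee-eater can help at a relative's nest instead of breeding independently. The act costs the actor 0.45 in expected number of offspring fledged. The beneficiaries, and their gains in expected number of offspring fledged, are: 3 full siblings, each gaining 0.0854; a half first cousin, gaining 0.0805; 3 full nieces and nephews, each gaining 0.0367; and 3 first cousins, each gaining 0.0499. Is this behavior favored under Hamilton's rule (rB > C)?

Hamilton's rule: the trait is favored when the sum of r·B over every recipient exceeds the actor's cost C.
r to a full sibling = 0.5 (full sibs share both parents — two paths of length 2: r = 2·(1/2)^2 = 1/2).
r to a half first cousin = 0.0625 (half first cousins share one grandparent — one path of length 4: r = (1/2)^4 = 1/16).
r to a full niece or nephew = 0.25 (full aunt/uncle↔niece/nephew: two paths of length 3 through the shared grandparent pair: r = 2·(1/2)^3 = 1/4).
r to a first cousin = 1/8 (first cousins share one grandparent pair — two paths of length 4: r = 2·(1/2)^4 = 1/8).
Summing one r·B term per recipient: 3·0.5·0.0854 + 1·0.0625·0.0805 + 3·0.25·0.0367 + 3·0.125·0.0499 = 0.17936875.
0.17936875 < 0.45: the indirect benefit is less than the cost.

No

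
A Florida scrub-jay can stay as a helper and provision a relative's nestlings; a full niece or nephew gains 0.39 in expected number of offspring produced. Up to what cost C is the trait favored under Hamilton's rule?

0.0975

r to a full niece or nephew = 0.25 (full aunt/uncle↔niece/nephew: two paths of length 3 through the shared grandparent pair: r = 2·(1/2)^3 = 1/4).
Hamilton's rule: n·r·B > C, so the trait is favored while C < n·r·B = 1·0.25·0.39 = 0.0975.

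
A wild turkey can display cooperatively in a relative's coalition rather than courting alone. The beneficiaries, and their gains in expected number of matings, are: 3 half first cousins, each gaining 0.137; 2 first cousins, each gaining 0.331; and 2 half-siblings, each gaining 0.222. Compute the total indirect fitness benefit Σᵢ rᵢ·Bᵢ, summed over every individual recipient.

0.2194375

r to a half first cousin = 1/16 (half first cousins share one grandparent — one path of length 4: r = (1/2)^4 = 1/16).
r to a first cousin = 1/8 (first cousins share one grandparent pair — two paths of length 4: r = 2·(1/2)^4 = 1/8).
r to a half-sibling = 0.25 (half-sibs share one parent — one path of length 2: r = (1/2)^2 = 1/4).
Summing one r·B term per recipient: 3·0.0625·0.137 + 2·0.125·0.331 + 2·0.25·0.222 = 0.2194375.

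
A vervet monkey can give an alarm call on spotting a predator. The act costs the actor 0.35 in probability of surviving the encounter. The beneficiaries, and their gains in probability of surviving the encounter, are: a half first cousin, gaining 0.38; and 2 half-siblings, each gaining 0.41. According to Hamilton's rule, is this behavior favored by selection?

No

Hamilton's rule: the trait is favored when the sum of r·B over every recipient exceeds the actor's cost C.
r to a half first cousin = 0.0625 (half first cousins share one grandparent — one path of length 4: r = (1/2)^4 = 1/16).
r to a half-sibling = 1/4 (half-sibs share one parent — one path of length 2: r = (1/2)^2 = 1/4).
Summing one r·B term per recipient: 1·0.0625·0.38 + 2·0.25·0.41 = 0.22875.
0.22875 < 0.35: the indirect benefit is less than the cost.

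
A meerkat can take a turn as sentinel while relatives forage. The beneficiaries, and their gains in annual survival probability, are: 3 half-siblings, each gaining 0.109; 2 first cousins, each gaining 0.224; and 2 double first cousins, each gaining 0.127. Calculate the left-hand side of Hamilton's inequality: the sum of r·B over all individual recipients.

r to a half-sibling = 1/4 (half-sibs share one parent — one path of length 2: r = (1/2)^2 = 1/4).
r to a first cousin = 0.125 (first cousins share one grandparent pair — two paths of length 4: r = 2·(1/2)^4 = 1/8).
r to a double first cousin = 1/4 (double first cousins share both grandparent pairs — four paths of length 4: r = 4·(1/2)^4 = 1/4).
Summing one r·B term per recipient: 3·0.25·0.109 + 2·0.125·0.224 + 2·0.25·0.127 = 0.20125.

0.20125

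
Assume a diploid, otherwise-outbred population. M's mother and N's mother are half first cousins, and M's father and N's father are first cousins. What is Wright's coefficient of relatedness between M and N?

Wright's path rule: contributions from independent ancestry routes add.
M and N are related in two ways: half second cousins through their mothers (r = 1/64) and second cousins through their fathers (r = 1/32).
r = 1/64 + 1/32 = 0.046875.

0.046875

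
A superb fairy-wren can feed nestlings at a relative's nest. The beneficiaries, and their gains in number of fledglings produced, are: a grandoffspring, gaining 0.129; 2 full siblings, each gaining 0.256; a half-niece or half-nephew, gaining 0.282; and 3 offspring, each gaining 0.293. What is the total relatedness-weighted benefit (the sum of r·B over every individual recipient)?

0.763

r to a grandoffspring = 0.25 (two parent–offspring links: r = (1/2)^2 = 1/4).
r to a full sibling = 1/2 (full sibs share both parents — two paths of length 2: r = 2·(1/2)^2 = 1/2).
r to a half-niece or half-nephew = 1/8 (half-aunt/uncle↔niece/nephew: one path of length 3: r = (1/2)^3 = 1/8).
r to an offspring = 0.5 (one parent–offspring link: r = (1/2)^1 = 1/2).
Summing one r·B term per recipient: 1·0.25·0.129 + 2·0.5·0.256 + 1·0.125·0.282 + 3·0.5·0.293 = 0.763.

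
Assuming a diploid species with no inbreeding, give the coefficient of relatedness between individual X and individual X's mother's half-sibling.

Each parent–offspring link contributes a factor of 1/2, and independent paths through distinct common ancestors add.
Half-aunt/uncle↔niece/nephew: one path of length 3: r = (1/2)^3 = 1/8.

0.125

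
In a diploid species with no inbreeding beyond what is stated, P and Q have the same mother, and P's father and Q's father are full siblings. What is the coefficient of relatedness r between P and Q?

0.375

Wright's path rule: contributions from independent ancestry routes add.
P and Q are related in two ways: half-sibs through their shared mother (r = 1/4) and first cousins through their fathers (r = 1/8).
r = 1/4 + 1/8 = 0.375.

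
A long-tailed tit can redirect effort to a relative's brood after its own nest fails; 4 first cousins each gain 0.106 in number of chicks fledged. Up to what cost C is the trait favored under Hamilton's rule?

0.053

r to a first cousin = 1/8 (first cousins share one grandparent pair — two paths of length 4: r = 2·(1/2)^4 = 1/8).
Hamilton's rule: n·r·B > C, so the trait is favored while C < n·r·B = 4·0.125·0.106 = 0.053.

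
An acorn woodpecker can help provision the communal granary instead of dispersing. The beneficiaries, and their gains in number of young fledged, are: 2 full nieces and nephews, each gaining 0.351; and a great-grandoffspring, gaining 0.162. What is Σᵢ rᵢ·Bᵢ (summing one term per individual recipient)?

r to a full niece or nephew = 0.25 (full aunt/uncle↔niece/nephew: two paths of length 3 through the shared grandparent pair: r = 2·(1/2)^3 = 1/4).
r to a great-grandoffspring = 0.125 (three parent–offspring links: r = (1/2)^3 = 1/8).
Summing one r·B term per recipient: 2·0.25·0.351 + 1·0.125·0.162 = 0.19575.

0.19575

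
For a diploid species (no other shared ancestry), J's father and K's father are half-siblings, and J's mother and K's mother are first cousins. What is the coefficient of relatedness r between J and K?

0.09375

With two independent routes of shared ancestry, r is the sum of the two contributions.
J and K are related in two ways: half first cousins through their fathers (r = 1/16) and second cousins through their mothers (r = 1/32).
r = 1/16 + 1/32 = 3/32 = 0.09375.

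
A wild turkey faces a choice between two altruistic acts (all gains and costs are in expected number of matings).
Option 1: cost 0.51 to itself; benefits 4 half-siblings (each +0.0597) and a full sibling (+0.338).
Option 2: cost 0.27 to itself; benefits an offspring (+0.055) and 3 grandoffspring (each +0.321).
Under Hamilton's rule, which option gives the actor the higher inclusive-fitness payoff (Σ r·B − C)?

Option 1: r to a half-sibling = 0.25.
Option 1: r to a full sibling = 0.5.
Option 1: Σ r·B − C = (4·0.25·0.0597 + 1·0.5·0.338) − 0.51 = -0.2813.
Option 2: r to an offspring = 0.5.
Option 2: r to a grandoffspring = 0.25.
Option 2: Σ r·B − C = (1·0.5·0.055 + 3·0.25·0.321) − 0.27 = -0.00175.
Option 2 has the higher net inclusive-fitness payoff.

Option 2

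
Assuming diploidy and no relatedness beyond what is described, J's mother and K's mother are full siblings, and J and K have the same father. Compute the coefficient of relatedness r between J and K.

Relatedness sums over independent paths through distinct common ancestors.
J and K are related in two ways: first cousins through their mothers (r = 1/8) and half-sibs through their shared father (r = 1/4).
r = 1/8 + 1/4 = 0.375.

0.375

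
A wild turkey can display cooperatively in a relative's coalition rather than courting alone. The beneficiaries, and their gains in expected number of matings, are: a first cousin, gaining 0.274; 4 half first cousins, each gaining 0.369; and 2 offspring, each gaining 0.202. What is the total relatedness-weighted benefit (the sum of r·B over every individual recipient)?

0.3285

r to a first cousin = 0.125 (first cousins share one grandparent pair — two paths of length 4: r = 2·(1/2)^4 = 1/8).
r to a half first cousin = 1/16 (half first cousins share one grandparent — one path of length 4: r = (1/2)^4 = 1/16).
r to an offspring = 1/2 (one parent–offspring link: r = (1/2)^1 = 1/2).
Summing one r·B term per recipient: 1·0.125·0.274 + 4·0.0625·0.369 + 2·0.5·0.202 = 0.3285.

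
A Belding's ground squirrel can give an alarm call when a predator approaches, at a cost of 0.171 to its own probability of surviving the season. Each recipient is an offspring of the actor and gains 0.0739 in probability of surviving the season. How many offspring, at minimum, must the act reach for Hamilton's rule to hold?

r to an offspring = 1/2 (one parent–offspring link: r = (1/2)^1 = 1/2).
Hamilton's rule: n·r·B > C  ⇒  n > C/(r·B) = 0.171/(0.5·0.0739) = 4.628.
The smallest integer exceeding 4.628 is 5.

5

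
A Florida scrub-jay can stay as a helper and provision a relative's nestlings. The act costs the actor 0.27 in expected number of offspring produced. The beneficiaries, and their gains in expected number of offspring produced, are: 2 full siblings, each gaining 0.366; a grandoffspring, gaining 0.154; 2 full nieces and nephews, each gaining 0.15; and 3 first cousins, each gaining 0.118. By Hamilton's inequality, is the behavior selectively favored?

Yes

Hamilton's rule: the trait is favored when the sum of r·B over every recipient exceeds the actor's cost C.
r to a full sibling = 1/2 (full sibs share both parents — two paths of length 2: r = 2·(1/2)^2 = 1/2).
r to a grandoffspring = 1/4 (two parent–offspring links: r = (1/2)^2 = 1/4).
r to a full niece or nephew = 1/4 (full aunt/uncle↔niece/nephew: two paths of length 3 through the shared grandparent pair: r = 2·(1/2)^3 = 1/4).
r to a first cousin = 0.125 (first cousins share one grandparent pair — two paths of length 4: r = 2·(1/2)^4 = 1/8).
Summing one r·B term per recipient: 2·0.5·0.366 + 1·0.25·0.154 + 2·0.25·0.15 + 3·0.125·0.118 = 0.52375.
0.52375 > 0.27: the indirect benefit exceeds the cost.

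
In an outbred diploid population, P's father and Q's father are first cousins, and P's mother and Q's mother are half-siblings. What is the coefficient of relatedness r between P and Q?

0.09375

Relatedness sums over independent paths through distinct common ancestors.
P and Q are related in two ways: second cousins through their fathers (r = 1/32) and half first cousins through their mothers (r = 1/16).
r = 1/32 + 1/16 = 3/32 = 0.09375.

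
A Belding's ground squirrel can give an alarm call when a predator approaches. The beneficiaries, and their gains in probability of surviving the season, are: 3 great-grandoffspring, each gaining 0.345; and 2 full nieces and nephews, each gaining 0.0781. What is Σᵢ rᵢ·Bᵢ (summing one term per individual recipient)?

r to a great-grandoffspring = 0.125 (three parent–offspring links: r = (1/2)^3 = 1/8).
r to a full niece or nephew = 0.25 (full aunt/uncle↔niece/nephew: two paths of length 3 through the shared grandparent pair: r = 2·(1/2)^3 = 1/4).
Summing one r·B term per recipient: 3·0.125·0.345 + 2·0.25·0.0781 = 0.168425.

0.168425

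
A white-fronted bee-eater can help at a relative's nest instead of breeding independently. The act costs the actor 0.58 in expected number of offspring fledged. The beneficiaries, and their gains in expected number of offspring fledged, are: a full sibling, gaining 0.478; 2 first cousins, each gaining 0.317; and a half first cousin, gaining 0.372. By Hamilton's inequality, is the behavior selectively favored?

Hamilton's rule: the trait is favored when the sum of r·B over every recipient exceeds the actor's cost C.
r to a full sibling = 1/2 (full sibs share both parents — two paths of length 2: r = 2·(1/2)^2 = 1/2).
r to a first cousin = 0.125 (first cousins share one grandparent pair — two paths of length 4: r = 2·(1/2)^4 = 1/8).
r to a half first cousin = 1/16 (half first cousins share one grandparent — one path of length 4: r = (1/2)^4 = 1/16).
Summing one r·B term per recipient: 1·0.5·0.478 + 2·0.125·0.317 + 1·0.0625·0.372 = 0.3415.
0.3415 < 0.58: the indirect benefit is less than the cost.

No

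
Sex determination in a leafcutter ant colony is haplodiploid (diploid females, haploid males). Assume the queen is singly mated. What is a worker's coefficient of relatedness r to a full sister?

0.75

Haplodiploid full sisters inherit their father's entire haploid genome identically (contributing 1/2) and on average half of their mother's contribution (1/2 · 1/2 = 1/4); r = 1/2 + 1/4 = 3/4.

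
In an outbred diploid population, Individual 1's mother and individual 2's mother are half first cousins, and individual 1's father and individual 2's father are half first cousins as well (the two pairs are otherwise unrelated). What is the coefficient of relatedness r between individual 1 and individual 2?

0.03125

Wright's path rule: contributions from independent ancestry routes add.
Individual 1 and individual 2 are related in two ways: half second cousins through their mothers (r = 1/64) and half second cousins through their fathers (r = 1/64).
r = 1/64 + 1/64 = 1/32 = 0.03125.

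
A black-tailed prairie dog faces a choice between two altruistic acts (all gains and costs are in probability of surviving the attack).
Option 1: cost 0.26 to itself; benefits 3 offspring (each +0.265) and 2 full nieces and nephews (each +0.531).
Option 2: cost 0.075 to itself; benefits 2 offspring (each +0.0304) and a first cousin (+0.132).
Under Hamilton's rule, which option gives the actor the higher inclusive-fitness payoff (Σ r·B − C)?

Option 1: r to an offspring = 0.5.
Option 1: r to a full niece or nephew = 0.25.
Option 1: Σ r·B − C = (3·0.5·0.265 + 2·0.25·0.531) − 0.26 = 0.403.
Option 2: r to an offspring = 0.5.
Option 2: r to a first cousin = 0.125.
Option 2: Σ r·B − C = (2·0.5·0.0304 + 1·0.125·0.132) − 0.075 = -0.0281.
Option 1 has the higher net inclusive-fitness payoff.

Option 1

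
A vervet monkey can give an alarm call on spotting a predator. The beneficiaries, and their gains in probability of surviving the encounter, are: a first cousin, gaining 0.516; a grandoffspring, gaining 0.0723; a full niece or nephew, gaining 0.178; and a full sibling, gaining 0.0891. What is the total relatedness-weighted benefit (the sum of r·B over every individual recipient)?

r to a first cousin = 1/8 (first cousins share one grandparent pair — two paths of length 4: r = 2·(1/2)^4 = 1/8).
r to a grandoffspring = 0.25 (two parent–offspring links: r = (1/2)^2 = 1/4).
r to a full niece or nephew = 0.25 (full aunt/uncle↔niece/nephew: two paths of length 3 through the shared grandparent pair: r = 2·(1/2)^3 = 1/4).
r to a full sibling = 0.5 (full sibs share both parents — two paths of length 2: r = 2·(1/2)^2 = 1/2).
Summing one r·B term per recipient: 1·0.125·0.516 + 1·0.25·0.0723 + 1·0.25·0.178 + 1·0.5·0.0891 = 0.171625.

0.171625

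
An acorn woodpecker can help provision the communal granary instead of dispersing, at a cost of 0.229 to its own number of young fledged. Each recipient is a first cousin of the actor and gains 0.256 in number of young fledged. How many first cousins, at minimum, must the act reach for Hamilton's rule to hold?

8

r to a first cousin = 0.125 (first cousins share one grandparent pair — two paths of length 4: r = 2·(1/2)^4 = 1/8).
Hamilton's rule: n·r·B > C  ⇒  n > C/(r·B) = 0.229/(0.125·0.256) = 7.156.
The smallest integer exceeding 7.156 is 8.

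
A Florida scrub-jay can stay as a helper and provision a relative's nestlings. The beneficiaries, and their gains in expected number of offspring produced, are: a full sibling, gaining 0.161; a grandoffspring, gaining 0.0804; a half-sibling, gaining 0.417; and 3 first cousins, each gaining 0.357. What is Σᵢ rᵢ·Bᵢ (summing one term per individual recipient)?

r to a full sibling = 1/2 (full sibs share both parents — two paths of length 2: r = 2·(1/2)^2 = 1/2).
r to a grandoffspring = 0.25 (two parent–offspring links: r = (1/2)^2 = 1/4).
r to a half-sibling = 0.25 (half-sibs share one parent — one path of length 2: r = (1/2)^2 = 1/4).
r to a first cousin = 1/8 (first cousins share one grandparent pair — two paths of length 4: r = 2·(1/2)^4 = 1/8).
Summing one r·B term per recipient: 1·0.5·0.161 + 1·0.25·0.0804 + 1·0.25·0.417 + 3·0.125·0.357 = 0.338725.

0.338725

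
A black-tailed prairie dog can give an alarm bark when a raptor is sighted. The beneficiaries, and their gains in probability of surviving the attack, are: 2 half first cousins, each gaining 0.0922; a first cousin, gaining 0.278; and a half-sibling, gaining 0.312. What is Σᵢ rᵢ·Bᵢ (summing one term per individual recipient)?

0.124275

r to a half first cousin = 0.0625 (half first cousins share one grandparent — one path of length 4: r = (1/2)^4 = 1/16).
r to a first cousin = 0.125 (first cousins share one grandparent pair — two paths of length 4: r = 2·(1/2)^4 = 1/8).
r to a half-sibling = 1/4 (half-sibs share one parent — one path of length 2: r = (1/2)^2 = 1/4).
Summing one r·B term per recipient: 2·0.0625·0.0922 + 1·0.125·0.278 + 1·0.25·0.312 = 0.124275.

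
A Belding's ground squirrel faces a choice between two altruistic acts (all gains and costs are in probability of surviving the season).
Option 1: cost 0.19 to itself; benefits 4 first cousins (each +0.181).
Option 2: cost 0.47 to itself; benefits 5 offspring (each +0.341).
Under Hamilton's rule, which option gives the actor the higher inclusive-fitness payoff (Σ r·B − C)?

Option 1: r to a first cousin = 0.125.
Option 1: Σ r·B − C = (4·0.125·0.181) − 0.19 = -0.0995.
Option 2: r to an offspring = 0.5.
Option 2: Σ r·B − C = (5·0.5·0.341) − 0.47 = 0.3825.
Option 2 has the higher net inclusive-fitness payoff.

Option 2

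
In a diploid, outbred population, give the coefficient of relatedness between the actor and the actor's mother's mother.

Each parent–offspring link contributes a factor of 1/2, and independent paths through distinct common ancestors add.
Two parent–offspring links: r = (1/2)^2 = 1/4.

0.25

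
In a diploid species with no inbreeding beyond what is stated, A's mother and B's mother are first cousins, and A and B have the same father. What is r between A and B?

0.28125

Independent pedigree routes through distinct common ancestors add.
A and B are related in two ways: second cousins through their mothers (r = 1/32) and half-sibs through their shared father (r = 1/4).
r = 1/32 + 1/4 = 0.28125.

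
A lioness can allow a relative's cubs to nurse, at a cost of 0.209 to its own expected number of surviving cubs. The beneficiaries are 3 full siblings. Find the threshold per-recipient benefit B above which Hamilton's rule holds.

r to a full sibling = 1/2 (full sibs share both parents — two paths of length 2: r = 2·(1/2)^2 = 1/2).
Hamilton's rule with n recipients of equal r: n·r·B > C, so B > C/(n·r) = 0.209/(3·0.5) = 0.1393.

0.1393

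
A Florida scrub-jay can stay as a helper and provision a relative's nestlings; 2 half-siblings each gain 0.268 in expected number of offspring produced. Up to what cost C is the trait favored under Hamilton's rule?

r to a half-sibling = 1/4 (half-sibs share one parent — one path of length 2: r = (1/2)^2 = 1/4).
Hamilton's rule: n·r·B > C, so the trait is favored while C < n·r·B = 2·0.25·0.268 = 0.134.

0.134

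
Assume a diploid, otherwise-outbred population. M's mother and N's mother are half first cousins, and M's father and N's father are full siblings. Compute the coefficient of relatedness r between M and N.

Relatedness sums over independent paths through distinct common ancestors.
M and N are related in two ways: half second cousins through their mothers (r = 1/64) and first cousins through their fathers (r = 1/8).
r = 1/64 + 1/8 = 0.140625.

0.140625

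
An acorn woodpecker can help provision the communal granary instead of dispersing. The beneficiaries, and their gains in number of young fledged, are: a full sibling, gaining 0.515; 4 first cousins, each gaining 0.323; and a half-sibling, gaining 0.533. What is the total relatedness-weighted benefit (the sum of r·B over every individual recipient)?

0.55225

r to a full sibling = 0.5 (full sibs share both parents — two paths of length 2: r = 2·(1/2)^2 = 1/2).
r to a first cousin = 1/8 (first cousins share one grandparent pair — two paths of length 4: r = 2·(1/2)^4 = 1/8).
r to a half-sibling = 0.25 (half-sibs share one parent — one path of length 2: r = (1/2)^2 = 1/4).
Summing one r·B term per recipient: 1·0.5·0.515 + 4·0.125·0.323 + 1·0.25·0.533 = 0.55225.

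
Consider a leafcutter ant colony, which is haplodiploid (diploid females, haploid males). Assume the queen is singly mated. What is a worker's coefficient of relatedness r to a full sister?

0.75

Haplodiploid full sisters inherit their father's entire haploid genome identically (contributing 1/2) and on average half of their mother's contribution (1/2 · 1/2 = 1/4); r = 1/2 + 1/4 = 3/4.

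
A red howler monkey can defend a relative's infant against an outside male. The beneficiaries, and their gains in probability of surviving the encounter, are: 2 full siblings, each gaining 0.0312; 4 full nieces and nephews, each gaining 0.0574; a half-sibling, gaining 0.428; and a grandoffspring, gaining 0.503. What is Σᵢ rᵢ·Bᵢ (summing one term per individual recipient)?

0.32135

r to a full sibling = 1/2 (full sibs share both parents — two paths of length 2: r = 2·(1/2)^2 = 1/2).
r to a full niece or nephew = 1/4 (full aunt/uncle↔niece/nephew: two paths of length 3 through the shared grandparent pair: r = 2·(1/2)^3 = 1/4).
r to a half-sibling = 1/4 (half-sibs share one parent — one path of length 2: r = (1/2)^2 = 1/4).
r to a grandoffspring = 0.25 (two parent–offspring links: r = (1/2)^2 = 1/4).
Summing one r·B term per recipient: 2·0.5·0.0312 + 4·0.25·0.0574 + 1·0.25·0.428 + 1·0.25·0.503 = 0.32135.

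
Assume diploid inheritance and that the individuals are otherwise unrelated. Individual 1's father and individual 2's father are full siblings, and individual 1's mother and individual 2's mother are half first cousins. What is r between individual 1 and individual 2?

Independent pedigree routes through distinct common ancestors add.
Individual 1 and individual 2 are related in two ways: first cousins through their fathers (r = 1/8) and half second cousins through their mothers (r = 1/64).
r = 1/8 + 1/64 = 9/64 = 0.140625.

0.140625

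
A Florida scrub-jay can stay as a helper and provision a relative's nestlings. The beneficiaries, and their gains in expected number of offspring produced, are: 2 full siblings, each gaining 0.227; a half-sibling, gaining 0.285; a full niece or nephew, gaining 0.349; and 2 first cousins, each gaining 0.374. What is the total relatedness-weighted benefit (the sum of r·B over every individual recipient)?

r to a full sibling = 0.5 (full sibs share both parents — two paths of length 2: r = 2·(1/2)^2 = 1/2).
r to a half-sibling = 0.25 (half-sibs share one parent — one path of length 2: r = (1/2)^2 = 1/4).
r to a full niece or nephew = 1/4 (full aunt/uncle↔niece/nephew: two paths of length 3 through the shared grandparent pair: r = 2·(1/2)^3 = 1/4).
r to a first cousin = 0.125 (first cousins share one grandparent pair — two paths of length 4: r = 2·(1/2)^4 = 1/8).
Summing one r·B term per recipient: 2·0.5·0.227 + 1·0.25·0.285 + 1·0.25·0.349 + 2·0.125·0.374 = 0.479.

0.479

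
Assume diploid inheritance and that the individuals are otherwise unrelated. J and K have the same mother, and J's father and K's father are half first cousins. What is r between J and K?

With two independent routes of shared ancestry, r is the sum of the two contributions.
J and K are related in two ways: half-sibs through their shared mother (r = 1/4) and half second cousins through their fathers (r = 1/64).
r = 1/4 + 1/64 = 0.265625.

0.265625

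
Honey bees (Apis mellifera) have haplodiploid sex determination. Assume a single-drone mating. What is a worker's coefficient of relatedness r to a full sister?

0.75

Haplodiploid full sisters inherit their father's entire haploid genome identically (contributing 1/2) and on average half of their mother's contribution (1/2 · 1/2 = 1/4); r = 1/2 + 1/4 = 3/4.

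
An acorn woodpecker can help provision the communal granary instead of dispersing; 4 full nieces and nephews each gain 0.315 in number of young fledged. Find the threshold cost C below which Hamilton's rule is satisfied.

r to a full niece or nephew = 1/4 (full aunt/uncle↔niece/nephew: two paths of length 3 through the shared grandparent pair: r = 2·(1/2)^3 = 1/4).
Hamilton's rule: n·r·B > C, so the trait is favored while C < n·r·B = 4·0.25·0.315 = 0.315.

0.315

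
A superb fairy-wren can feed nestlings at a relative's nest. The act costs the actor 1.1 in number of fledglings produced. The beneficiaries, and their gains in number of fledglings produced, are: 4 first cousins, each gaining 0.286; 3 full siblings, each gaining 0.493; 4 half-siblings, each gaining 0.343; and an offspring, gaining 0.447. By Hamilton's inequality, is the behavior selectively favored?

Hamilton's rule: the trait is favored when the sum of r·B over every recipient exceeds the actor's cost C.
r to a first cousin = 0.125 (first cousins share one grandparent pair — two paths of length 4: r = 2·(1/2)^4 = 1/8).
r to a full sibling = 1/2 (full sibs share both parents — two paths of length 2: r = 2·(1/2)^2 = 1/2).
r to a half-sibling = 1/4 (half-sibs share one parent — one path of length 2: r = (1/2)^2 = 1/4).
r to an offspring = 1/2 (one parent–offspring link: r = (1/2)^1 = 1/2).
Summing one r·B term per recipient: 4·0.125·0.286 + 3·0.5·0.493 + 4·0.25·0.343 + 1·0.5·0.447 = 1.449.
1.449 > 1.1: the indirect benefit exceeds the cost.

Yes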